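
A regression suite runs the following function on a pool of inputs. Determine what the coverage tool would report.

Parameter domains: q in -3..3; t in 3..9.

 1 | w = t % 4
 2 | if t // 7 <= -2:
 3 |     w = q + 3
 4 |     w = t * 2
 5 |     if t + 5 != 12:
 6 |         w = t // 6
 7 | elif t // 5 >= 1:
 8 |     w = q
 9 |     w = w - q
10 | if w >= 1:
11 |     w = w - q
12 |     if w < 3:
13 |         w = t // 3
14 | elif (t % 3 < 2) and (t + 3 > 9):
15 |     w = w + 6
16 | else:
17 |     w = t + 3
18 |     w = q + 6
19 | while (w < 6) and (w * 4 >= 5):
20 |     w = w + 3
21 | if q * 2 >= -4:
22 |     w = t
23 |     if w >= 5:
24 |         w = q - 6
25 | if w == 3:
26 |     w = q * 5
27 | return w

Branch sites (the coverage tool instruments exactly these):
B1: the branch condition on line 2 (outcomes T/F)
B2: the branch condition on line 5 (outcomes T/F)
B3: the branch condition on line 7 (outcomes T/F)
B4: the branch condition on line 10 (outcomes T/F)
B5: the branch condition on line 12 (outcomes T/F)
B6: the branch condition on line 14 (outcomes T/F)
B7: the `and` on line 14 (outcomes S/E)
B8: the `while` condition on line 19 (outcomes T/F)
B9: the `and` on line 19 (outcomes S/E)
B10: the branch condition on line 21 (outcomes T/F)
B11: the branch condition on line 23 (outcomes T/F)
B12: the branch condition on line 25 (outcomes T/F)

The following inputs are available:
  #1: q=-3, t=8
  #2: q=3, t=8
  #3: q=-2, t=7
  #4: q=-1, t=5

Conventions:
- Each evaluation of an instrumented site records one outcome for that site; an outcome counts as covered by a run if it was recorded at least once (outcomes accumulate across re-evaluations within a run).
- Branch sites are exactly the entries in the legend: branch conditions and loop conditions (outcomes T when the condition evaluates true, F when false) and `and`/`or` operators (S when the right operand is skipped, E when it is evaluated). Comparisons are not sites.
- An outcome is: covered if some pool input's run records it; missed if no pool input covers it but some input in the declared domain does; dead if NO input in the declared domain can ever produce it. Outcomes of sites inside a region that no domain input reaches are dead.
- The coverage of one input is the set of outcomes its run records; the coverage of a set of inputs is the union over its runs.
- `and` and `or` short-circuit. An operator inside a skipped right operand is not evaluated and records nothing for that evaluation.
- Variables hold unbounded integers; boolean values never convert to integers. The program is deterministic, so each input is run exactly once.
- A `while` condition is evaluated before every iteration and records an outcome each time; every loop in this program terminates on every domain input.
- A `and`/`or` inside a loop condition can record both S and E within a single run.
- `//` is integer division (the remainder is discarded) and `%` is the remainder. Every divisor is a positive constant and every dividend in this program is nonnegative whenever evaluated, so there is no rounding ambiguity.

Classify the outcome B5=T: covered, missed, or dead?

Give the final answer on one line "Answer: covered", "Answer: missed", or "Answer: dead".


no pool input records B5=T
but domain input (q=1, t=3) does record it -> reachable, so missed
Answer: missed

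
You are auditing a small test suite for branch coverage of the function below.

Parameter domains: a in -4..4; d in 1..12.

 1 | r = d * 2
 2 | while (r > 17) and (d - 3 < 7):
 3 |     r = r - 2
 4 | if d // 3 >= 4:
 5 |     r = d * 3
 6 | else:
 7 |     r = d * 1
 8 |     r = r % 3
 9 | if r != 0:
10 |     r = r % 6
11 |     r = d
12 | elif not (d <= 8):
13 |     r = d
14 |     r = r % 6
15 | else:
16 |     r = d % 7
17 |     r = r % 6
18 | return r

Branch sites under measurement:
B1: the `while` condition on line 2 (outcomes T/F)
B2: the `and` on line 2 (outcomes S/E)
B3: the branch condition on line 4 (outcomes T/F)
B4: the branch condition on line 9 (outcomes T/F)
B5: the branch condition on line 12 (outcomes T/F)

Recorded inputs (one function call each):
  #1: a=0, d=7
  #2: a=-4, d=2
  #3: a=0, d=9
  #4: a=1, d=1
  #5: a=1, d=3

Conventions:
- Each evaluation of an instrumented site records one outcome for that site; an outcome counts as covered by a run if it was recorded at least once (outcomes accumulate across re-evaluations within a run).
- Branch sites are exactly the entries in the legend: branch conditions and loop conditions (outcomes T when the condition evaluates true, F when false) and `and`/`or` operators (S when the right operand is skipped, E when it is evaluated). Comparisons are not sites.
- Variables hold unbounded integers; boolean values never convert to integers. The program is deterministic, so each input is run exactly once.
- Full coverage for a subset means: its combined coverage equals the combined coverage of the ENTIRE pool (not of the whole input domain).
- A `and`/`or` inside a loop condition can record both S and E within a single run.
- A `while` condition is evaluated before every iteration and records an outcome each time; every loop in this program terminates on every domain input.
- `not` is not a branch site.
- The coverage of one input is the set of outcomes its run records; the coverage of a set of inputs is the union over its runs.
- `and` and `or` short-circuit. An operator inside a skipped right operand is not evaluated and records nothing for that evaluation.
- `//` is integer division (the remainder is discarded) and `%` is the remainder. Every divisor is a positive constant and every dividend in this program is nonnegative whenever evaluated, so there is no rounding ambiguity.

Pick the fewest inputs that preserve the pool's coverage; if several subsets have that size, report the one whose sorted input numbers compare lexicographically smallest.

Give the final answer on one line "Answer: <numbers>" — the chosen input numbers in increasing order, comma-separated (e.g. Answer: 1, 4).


run #1 (a=0, d=7) runs B2->S, B1->F, B3->F, B4->T; records B1=F, B2=S, B3=F, B4=T
run #2 (a=-4, d=2) runs B2->S, B1->F, B3->F, B4->T; records B1=F, B2=S, B3=F, B4=T
run #3 (a=0, d=9) runs B2->E, B1->T, B2->S, B1->F, B3->F, B4->F, B5->T; records B1=T, B1=F, B2=S, B2=E, B3=F, B4=F, B5=T
run #4 (a=1, d=1) runs B2->S, B1->F, B3->F, B4->T; records B1=F, B2=S, B3=F, B4=T
run #5 (a=1, d=3) runs B2->S, B1->F, B3->F, B4->F, B5->F; records B1=F, B2=S, B3=F, B4=F, B5=F
union over all inputs: B1=T, B1=F, B2=S, B2=E, B3=F, B4=T, B4=F, B5=T, B5=F (9 outcomes)
every size-1 subset falls short of the 9 outcomes (best: 7/9)
every size-2 subset falls short of the 9 outcomes (best: 8/9)
inputs {1, 3, 5} (size 3) cover everything; no size-3 subset with a lexicographically smaller index list covers all 9
Answer: 1, 3, 5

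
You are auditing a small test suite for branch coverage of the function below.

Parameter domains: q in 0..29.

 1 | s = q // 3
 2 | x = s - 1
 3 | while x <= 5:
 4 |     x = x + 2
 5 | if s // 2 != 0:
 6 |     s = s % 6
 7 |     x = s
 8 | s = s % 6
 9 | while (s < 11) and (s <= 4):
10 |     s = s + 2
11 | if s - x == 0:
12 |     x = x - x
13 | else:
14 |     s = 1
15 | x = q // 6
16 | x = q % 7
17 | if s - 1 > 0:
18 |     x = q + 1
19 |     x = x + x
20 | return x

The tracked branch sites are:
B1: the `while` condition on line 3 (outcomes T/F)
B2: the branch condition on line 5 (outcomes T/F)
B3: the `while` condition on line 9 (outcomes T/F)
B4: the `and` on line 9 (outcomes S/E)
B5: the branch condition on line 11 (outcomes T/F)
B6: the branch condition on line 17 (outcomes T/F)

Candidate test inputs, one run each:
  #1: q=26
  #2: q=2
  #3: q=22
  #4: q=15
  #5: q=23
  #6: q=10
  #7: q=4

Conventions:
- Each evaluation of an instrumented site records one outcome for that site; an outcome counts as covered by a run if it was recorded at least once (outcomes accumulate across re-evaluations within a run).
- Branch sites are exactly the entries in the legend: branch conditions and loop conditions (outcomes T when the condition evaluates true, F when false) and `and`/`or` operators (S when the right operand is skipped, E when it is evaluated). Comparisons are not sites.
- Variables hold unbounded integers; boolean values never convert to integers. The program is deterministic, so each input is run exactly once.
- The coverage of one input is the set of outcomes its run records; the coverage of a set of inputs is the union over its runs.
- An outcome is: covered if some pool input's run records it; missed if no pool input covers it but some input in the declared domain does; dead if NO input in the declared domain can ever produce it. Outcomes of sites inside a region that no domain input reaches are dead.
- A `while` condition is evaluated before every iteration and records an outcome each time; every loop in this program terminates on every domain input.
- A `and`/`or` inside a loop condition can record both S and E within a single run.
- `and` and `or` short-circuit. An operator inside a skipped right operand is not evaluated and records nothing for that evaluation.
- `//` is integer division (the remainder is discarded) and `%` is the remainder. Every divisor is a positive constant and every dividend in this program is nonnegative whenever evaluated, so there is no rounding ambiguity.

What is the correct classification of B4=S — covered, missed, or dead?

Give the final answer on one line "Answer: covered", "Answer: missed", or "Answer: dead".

no pool input records B4=S
checking all 30 inputs in the declared domain: B4=S is never recorded -> dead

Answer: dead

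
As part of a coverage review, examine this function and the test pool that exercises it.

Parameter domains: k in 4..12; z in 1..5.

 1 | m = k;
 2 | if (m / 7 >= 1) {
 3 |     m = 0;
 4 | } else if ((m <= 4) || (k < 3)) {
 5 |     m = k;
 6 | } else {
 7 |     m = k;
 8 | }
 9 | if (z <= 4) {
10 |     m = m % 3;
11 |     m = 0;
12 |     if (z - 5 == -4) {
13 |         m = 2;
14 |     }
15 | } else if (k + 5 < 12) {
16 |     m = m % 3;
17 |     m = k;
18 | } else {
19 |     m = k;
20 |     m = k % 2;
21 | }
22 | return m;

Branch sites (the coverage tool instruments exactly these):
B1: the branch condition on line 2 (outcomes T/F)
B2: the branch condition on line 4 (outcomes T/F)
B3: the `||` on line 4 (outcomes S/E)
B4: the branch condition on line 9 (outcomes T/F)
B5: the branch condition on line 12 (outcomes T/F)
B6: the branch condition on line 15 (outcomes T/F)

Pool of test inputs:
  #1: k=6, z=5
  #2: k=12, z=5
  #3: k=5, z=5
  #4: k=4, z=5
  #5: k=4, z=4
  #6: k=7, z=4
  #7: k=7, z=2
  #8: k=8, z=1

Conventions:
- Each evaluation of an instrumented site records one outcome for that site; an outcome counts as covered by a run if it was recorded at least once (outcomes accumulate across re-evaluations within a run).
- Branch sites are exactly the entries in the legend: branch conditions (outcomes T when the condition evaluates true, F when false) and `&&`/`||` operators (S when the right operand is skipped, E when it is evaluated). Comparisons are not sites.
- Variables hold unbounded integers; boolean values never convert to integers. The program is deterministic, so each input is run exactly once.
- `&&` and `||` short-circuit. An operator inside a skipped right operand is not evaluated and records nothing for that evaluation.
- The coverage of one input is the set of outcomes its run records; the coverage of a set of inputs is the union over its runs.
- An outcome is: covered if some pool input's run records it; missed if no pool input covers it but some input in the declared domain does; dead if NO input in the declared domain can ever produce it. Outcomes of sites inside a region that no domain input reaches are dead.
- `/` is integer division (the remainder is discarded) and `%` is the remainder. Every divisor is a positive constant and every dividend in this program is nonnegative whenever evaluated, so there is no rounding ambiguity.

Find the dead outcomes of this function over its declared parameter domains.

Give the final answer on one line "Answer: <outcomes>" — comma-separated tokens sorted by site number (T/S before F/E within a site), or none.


sweeping the full domain (45 inputs) for each outcome:
  reachable outcomes have witnesses, e.g. B1=T (e.g. k=7, z=1), B1=F (e.g. k=4, z=1), B2=T (e.g. k=4, z=1), B2=F (e.g. k=5, z=1)
Answer: none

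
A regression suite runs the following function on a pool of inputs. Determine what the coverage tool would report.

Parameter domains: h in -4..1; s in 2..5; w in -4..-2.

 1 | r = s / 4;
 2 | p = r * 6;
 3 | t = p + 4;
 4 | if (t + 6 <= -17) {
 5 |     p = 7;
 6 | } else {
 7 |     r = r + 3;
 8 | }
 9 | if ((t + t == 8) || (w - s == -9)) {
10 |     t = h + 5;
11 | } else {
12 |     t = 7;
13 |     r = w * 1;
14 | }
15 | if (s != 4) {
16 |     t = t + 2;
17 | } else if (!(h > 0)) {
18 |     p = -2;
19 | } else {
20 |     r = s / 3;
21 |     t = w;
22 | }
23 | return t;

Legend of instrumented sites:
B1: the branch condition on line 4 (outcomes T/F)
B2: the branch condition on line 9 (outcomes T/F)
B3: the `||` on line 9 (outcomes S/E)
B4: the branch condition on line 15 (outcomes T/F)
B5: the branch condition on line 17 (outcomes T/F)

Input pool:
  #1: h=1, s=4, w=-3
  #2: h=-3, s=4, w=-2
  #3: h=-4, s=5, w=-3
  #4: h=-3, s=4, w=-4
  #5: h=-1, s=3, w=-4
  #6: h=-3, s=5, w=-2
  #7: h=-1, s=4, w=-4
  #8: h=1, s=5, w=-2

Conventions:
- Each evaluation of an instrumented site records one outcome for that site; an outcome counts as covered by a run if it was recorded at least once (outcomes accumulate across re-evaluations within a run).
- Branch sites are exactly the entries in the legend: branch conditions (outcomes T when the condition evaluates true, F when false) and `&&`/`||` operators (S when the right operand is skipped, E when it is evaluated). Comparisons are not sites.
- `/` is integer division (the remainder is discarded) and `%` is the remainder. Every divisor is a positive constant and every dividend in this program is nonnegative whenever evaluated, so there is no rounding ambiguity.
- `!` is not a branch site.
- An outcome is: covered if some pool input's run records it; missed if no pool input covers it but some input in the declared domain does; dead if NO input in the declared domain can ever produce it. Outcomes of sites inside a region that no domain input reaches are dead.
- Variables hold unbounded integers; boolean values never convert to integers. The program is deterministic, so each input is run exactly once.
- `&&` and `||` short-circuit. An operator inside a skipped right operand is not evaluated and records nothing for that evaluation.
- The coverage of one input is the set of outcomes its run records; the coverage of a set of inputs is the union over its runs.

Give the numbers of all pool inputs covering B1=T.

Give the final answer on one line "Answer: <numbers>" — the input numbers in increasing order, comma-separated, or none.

input #1 (h=1, s=4, w=-3): never hits B1=T
input #2 (h=-3, s=4, w=-2): never hits B1=T
input #3 (h=-4, s=5, w=-3): never hits B1=T
input #4 (h=-3, s=4, w=-4): never hits B1=T
input #5 (h=-1, s=3, w=-4): never hits B1=T
input #6 (h=-3, s=5, w=-2): never hits B1=T
input #7 (h=-1, s=4, w=-4): never hits B1=T
input #8 (h=1, s=5, w=-2): never hits B1=T

Answer: none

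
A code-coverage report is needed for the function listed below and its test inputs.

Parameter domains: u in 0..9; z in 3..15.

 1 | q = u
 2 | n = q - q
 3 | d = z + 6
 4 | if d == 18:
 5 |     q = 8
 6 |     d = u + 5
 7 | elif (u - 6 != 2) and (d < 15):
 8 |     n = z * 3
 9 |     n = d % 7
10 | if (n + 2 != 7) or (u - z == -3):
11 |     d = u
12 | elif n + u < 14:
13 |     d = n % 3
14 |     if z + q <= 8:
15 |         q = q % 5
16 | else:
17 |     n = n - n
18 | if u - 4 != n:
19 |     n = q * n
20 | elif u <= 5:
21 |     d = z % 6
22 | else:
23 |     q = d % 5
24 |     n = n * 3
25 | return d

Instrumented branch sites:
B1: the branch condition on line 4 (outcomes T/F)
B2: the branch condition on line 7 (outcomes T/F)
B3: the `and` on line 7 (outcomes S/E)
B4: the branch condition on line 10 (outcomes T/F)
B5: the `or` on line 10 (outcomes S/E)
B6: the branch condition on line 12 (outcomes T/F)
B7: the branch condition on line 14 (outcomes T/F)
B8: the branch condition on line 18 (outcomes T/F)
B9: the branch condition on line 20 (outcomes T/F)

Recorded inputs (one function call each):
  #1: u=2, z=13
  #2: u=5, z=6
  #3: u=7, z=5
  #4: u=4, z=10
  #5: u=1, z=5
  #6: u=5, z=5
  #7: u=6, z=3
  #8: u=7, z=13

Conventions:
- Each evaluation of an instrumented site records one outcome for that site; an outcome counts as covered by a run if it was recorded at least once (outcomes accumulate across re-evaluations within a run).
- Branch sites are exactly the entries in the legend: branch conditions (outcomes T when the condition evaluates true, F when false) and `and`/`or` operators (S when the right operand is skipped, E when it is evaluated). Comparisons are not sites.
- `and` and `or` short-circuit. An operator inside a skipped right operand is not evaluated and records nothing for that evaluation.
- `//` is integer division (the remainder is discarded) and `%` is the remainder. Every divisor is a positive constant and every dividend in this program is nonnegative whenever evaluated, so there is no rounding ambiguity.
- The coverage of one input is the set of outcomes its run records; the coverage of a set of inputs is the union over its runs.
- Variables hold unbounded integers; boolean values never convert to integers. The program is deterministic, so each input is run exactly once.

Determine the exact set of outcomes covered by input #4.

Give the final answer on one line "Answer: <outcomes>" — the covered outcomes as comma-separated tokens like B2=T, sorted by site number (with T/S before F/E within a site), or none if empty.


Simulating input #4 (u=4, z=10) step by step:
  B1->F, B3->E, B2->F, B5->S, B4->T, B8->F, B9->T
collecting distinct outcomes: B1=F, B2=F, B3=E, B4=T, B5=S, B8=F, B9=T
Answer: B1=F, B2=F, B3=E, B4=T, B5=S, B8=F, B9=T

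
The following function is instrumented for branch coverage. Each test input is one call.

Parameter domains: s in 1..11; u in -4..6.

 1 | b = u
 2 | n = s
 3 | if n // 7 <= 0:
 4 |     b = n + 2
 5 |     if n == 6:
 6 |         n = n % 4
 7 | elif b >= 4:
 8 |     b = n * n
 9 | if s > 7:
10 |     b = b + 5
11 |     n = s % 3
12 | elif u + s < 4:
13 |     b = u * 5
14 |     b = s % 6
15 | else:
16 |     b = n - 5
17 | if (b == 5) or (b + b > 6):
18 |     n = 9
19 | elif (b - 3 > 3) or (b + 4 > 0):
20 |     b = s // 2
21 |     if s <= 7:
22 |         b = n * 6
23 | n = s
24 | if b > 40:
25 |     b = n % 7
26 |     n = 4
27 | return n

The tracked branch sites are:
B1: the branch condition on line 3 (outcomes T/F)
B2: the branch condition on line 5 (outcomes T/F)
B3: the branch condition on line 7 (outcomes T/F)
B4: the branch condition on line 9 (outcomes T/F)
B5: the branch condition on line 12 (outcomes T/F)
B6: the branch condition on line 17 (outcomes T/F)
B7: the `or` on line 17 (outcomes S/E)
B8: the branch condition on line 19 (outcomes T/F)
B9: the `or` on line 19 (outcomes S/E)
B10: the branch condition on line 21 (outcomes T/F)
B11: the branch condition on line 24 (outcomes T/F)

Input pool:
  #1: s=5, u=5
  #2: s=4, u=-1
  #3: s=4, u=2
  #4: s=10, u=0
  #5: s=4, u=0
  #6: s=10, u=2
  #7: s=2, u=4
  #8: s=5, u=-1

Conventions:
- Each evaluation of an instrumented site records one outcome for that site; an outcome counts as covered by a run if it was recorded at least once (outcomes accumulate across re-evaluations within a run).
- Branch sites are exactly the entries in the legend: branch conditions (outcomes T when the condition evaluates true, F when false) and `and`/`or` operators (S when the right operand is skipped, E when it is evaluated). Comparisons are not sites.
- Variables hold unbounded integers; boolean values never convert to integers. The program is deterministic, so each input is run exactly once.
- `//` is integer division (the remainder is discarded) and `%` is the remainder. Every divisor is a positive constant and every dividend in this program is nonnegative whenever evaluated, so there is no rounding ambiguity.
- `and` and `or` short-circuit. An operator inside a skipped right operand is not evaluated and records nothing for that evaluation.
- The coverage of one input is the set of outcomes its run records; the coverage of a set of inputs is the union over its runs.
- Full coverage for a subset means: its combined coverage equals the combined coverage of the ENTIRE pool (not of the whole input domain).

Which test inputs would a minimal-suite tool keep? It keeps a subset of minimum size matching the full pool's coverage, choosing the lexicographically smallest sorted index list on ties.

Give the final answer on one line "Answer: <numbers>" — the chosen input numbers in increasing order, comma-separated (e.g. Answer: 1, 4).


run #1 (s=5, u=5) runs B1->T, B2->F, B4->F, B5->F, B7->E, B6->F, B9->E, B8->T, B10->T, B11->F; records B1=T, B2=F, B4=F, B5=F, B6=F, B7=E, B8=T, B9=E, B10=T, B11=F
run #2 (s=4, u=-1) runs B1->T, B2->F, B4->F, B5->T, B7->E, B6->T, B11->F; records B1=T, B2=F, B4=F, B5=T, B6=T, B7=E, B11=F
run #3 (s=4, u=2) runs B1->T, B2->F, B4->F, B5->F, B7->E, B6->F, B9->E, B8->T, B10->T, B11->F; records B1=T, B2=F, B4=F, B5=F, B6=F, B7=E, B8=T, B9=E, B10=T, B11=F
run #4 (s=10, u=0) runs B1->F, B3->F, B4->T, B7->S, B6->T, B11->F; records B1=F, B3=F, B4=T, B6=T, B7=S, B11=F
run #5 (s=4, u=0) runs B1->T, B2->F, B4->F, B5->F, B7->E, B6->F, B9->E, B8->T, B10->T, B11->F; records B1=T, B2=F, B4=F, B5=F, B6=F, B7=E, B8=T, B9=E, B10=T, B11=F
run #6 (s=10, u=2) runs B1->F, B3->F, B4->T, B7->E, B6->T, B11->F; records B1=F, B3=F, B4=T, B6=T, B7=E, B11=F
run #7 (s=2, u=4) runs B1->T, B2->F, B4->F, B5->F, B7->E, B6->F, B9->E, B8->T, B10->T, B11->F; records B1=T, B2=F, B4=F, B5=F, B6=F, B7=E, B8=T, B9=E, B10=T, B11=F
run #8 (s=5, u=-1) runs B1->T, B2->F, B4->F, B5->F, B7->E, B6->F, B9->E, B8->T, B10->T, B11->F; records B1=T, B2=F, B4=F, B5=F, B6=F, B7=E, B8=T, B9=E, B10=T, B11=F
together the pool reaches 16 outcomes: B1=T, B1=F, B2=F, B3=F, B4=T, B4=F, B5=T, B5=F, B6=T, B6=F, B7=S, B7=E, B8=T, B9=E, B10=T, B11=F
no size-1 subset reaches all 16 outcomes (best union: 10/16)
no size-2 subset reaches all 16 outcomes (best union: 15/16)
inputs {1, 2, 4} (size 3) cover everything; no size-3 subset with a lexicographically smaller index list covers all 16
Answer: 1, 2, 4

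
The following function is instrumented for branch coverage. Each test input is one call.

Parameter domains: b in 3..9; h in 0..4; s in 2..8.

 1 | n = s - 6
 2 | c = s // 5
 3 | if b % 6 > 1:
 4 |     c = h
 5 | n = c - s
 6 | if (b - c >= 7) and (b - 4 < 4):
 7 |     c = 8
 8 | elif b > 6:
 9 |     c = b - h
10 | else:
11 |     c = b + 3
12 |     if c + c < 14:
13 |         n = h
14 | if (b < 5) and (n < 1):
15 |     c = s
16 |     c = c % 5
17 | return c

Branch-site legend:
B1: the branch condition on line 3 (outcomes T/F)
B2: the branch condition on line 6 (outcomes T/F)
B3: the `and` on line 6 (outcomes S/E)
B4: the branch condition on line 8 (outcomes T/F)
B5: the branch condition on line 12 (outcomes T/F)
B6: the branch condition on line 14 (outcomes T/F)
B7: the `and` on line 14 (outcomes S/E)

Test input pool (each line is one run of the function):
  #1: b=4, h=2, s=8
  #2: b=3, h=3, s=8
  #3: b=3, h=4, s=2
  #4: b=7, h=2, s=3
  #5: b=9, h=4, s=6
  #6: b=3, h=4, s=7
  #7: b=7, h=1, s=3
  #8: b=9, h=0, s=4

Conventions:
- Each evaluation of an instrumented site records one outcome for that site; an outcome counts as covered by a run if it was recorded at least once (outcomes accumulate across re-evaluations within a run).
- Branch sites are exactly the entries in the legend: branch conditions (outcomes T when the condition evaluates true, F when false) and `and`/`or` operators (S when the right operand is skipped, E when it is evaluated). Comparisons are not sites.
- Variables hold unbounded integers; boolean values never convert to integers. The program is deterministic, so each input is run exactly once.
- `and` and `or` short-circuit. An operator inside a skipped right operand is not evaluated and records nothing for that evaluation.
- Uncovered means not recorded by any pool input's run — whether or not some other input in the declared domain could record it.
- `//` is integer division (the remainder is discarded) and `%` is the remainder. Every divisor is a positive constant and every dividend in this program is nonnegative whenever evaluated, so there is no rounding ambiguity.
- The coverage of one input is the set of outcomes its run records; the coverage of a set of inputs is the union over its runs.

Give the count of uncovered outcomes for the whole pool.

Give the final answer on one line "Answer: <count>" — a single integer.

#1 (b=4, h=2, s=8) -> B1->T, B3->S, B2->F, B4->F, B5->F, B7->E, B6->T; covered: B1=T, B2=F, B3=S, B4=F, B5=F, B6=T, B7=E
#2 (b=3, h=3, s=8) -> B1->T, B3->S, B2->F, B4->F, B5->T, B7->E, B6->F; covered: B1=T, B2=F, B3=S, B4=F, B5=T, B6=F, B7=E
#3 (b=3, h=4, s=2) -> B1->T, B3->S, B2->F, B4->F, B5->T, B7->E, B6->F; covered: B1=T, B2=F, B3=S, B4=F, B5=T, B6=F, B7=E
#4 (b=7, h=2, s=3) -> B1->F, B3->E, B2->T, B7->S, B6->F; covered: B1=F, B2=T, B3=E, B6=F, B7=S
#5 (b=9, h=4, s=6) -> B1->T, B3->S, B2->F, B4->T, B7->S, B6->F; covered: B1=T, B2=F, B3=S, B4=T, B6=F, B7=S
#6 (b=3, h=4, s=7) -> B1->T, B3->S, B2->F, B4->F, B5->T, B7->E, B6->F; covered: B1=T, B2=F, B3=S, B4=F, B5=T, B6=F, B7=E
#7 (b=7, h=1, s=3) -> B1->F, B3->E, B2->T, B7->S, B6->F; covered: B1=F, B2=T, B3=E, B6=F, B7=S
#8 (b=9, h=0, s=4) -> B1->T, B3->E, B2->F, B4->T, B7->S, B6->F; covered: B1=T, B2=F, B3=E, B4=T, B6=F, B7=S
union over the pool: B1=T, B1=F, B2=T, B2=F, B3=S, B3=E, B4=T, B4=F, B5=T, B5=F, B6=T, B6=F, B7=S, B7=E
uncovered (0 of 14): none

Answer: 0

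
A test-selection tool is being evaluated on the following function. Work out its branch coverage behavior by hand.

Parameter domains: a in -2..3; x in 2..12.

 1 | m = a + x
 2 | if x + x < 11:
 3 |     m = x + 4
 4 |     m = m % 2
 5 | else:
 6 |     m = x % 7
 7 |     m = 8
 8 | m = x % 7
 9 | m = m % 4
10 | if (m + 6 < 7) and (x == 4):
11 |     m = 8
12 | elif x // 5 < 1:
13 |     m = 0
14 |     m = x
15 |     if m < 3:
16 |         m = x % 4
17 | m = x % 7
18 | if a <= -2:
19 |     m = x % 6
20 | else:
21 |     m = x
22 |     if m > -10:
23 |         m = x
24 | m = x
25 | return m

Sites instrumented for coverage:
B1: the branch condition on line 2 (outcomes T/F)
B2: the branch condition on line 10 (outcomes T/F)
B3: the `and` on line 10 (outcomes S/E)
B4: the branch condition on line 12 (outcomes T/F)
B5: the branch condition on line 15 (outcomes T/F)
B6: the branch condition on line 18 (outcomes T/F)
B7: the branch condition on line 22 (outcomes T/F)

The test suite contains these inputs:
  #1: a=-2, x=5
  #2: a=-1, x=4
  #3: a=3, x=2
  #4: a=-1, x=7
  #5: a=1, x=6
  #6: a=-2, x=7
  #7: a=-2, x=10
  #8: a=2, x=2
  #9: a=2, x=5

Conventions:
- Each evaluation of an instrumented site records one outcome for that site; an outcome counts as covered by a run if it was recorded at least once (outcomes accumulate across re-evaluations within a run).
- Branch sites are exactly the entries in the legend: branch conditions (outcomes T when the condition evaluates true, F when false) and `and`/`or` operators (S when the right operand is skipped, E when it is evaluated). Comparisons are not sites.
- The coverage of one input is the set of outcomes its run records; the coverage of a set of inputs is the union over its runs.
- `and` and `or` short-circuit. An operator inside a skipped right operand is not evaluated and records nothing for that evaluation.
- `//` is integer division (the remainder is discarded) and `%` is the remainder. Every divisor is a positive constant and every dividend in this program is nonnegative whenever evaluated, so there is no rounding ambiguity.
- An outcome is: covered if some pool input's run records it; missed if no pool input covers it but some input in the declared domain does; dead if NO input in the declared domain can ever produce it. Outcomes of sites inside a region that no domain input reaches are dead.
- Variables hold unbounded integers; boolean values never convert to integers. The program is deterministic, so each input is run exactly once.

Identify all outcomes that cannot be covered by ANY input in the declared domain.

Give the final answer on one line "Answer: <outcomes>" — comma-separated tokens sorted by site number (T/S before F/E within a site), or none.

sweeping the full domain (66 inputs) for each outcome:
  B7=F: zero occurrences over every domain input -> dead
  reachable outcomes have witnesses, e.g. B1=T (e.g. a=-2, x=2), B1=F (e.g. a=-2, x=6), B2=T (e.g. a=-2, x=4), B2=F (e.g. a=-2, x=2)

Answer: B7=F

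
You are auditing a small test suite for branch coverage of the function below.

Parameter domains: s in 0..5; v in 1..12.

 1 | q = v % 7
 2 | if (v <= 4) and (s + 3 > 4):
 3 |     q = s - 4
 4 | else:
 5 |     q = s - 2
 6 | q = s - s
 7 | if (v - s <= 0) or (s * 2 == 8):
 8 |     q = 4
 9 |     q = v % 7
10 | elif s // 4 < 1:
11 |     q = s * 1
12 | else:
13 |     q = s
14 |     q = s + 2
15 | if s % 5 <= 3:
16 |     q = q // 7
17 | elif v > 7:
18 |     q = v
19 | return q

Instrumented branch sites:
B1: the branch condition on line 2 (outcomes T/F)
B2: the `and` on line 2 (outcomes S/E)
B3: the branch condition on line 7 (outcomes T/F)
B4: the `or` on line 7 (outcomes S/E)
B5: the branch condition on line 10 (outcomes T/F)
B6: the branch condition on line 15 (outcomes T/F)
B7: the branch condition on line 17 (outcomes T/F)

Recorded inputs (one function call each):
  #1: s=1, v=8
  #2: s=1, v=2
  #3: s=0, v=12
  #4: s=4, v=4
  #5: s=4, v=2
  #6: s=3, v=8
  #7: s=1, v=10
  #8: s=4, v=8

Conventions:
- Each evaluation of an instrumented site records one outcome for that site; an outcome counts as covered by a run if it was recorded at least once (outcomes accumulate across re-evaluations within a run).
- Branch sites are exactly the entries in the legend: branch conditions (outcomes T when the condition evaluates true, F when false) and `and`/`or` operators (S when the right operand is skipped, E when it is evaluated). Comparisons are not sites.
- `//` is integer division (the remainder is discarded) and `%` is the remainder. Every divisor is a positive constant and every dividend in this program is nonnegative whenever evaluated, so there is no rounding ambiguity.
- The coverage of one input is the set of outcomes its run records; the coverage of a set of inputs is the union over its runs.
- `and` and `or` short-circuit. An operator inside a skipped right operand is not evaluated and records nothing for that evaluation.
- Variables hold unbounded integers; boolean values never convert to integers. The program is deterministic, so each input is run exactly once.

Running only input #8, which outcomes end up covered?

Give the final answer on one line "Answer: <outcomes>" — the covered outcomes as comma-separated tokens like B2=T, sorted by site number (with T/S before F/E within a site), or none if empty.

Running input #8 (s=4, v=8), event by event:
  B2->S, B1->F, B4->E, B3->T, B6->F, B7->T
deduplicating events, the covered set is: B1=F, B2=S, B3=T, B4=E, B6=F, B7=T

Answer: B1=F, B2=S, B3=T, B4=E, B6=F, B7=T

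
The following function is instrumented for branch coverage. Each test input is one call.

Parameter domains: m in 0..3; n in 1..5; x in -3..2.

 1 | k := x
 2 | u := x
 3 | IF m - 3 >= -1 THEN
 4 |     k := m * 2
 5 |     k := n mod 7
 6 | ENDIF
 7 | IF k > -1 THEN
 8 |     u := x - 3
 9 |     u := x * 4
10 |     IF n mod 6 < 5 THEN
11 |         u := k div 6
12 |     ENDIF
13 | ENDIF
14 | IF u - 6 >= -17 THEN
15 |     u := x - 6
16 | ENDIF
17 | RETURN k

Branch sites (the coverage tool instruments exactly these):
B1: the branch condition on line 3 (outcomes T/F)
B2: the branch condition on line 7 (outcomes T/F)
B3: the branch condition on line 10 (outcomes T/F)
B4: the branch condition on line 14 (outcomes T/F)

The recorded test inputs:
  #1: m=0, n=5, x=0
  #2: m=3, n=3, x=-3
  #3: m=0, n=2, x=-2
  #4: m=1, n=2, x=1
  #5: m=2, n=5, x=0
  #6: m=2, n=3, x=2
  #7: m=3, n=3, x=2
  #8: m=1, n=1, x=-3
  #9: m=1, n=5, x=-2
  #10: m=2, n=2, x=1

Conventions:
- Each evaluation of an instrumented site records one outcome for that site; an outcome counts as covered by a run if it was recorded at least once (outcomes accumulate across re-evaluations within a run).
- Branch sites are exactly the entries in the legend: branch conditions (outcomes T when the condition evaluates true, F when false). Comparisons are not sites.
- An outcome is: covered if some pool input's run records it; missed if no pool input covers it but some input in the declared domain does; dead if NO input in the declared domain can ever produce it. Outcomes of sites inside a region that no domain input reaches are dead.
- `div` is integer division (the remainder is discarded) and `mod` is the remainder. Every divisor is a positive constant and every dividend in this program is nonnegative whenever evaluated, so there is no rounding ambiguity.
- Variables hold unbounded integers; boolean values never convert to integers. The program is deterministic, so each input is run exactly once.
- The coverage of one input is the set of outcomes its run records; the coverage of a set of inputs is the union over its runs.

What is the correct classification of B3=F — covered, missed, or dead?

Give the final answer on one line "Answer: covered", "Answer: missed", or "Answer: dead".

B3=F is recorded by pool input(s) 1, 5 -> covered

Answer: covered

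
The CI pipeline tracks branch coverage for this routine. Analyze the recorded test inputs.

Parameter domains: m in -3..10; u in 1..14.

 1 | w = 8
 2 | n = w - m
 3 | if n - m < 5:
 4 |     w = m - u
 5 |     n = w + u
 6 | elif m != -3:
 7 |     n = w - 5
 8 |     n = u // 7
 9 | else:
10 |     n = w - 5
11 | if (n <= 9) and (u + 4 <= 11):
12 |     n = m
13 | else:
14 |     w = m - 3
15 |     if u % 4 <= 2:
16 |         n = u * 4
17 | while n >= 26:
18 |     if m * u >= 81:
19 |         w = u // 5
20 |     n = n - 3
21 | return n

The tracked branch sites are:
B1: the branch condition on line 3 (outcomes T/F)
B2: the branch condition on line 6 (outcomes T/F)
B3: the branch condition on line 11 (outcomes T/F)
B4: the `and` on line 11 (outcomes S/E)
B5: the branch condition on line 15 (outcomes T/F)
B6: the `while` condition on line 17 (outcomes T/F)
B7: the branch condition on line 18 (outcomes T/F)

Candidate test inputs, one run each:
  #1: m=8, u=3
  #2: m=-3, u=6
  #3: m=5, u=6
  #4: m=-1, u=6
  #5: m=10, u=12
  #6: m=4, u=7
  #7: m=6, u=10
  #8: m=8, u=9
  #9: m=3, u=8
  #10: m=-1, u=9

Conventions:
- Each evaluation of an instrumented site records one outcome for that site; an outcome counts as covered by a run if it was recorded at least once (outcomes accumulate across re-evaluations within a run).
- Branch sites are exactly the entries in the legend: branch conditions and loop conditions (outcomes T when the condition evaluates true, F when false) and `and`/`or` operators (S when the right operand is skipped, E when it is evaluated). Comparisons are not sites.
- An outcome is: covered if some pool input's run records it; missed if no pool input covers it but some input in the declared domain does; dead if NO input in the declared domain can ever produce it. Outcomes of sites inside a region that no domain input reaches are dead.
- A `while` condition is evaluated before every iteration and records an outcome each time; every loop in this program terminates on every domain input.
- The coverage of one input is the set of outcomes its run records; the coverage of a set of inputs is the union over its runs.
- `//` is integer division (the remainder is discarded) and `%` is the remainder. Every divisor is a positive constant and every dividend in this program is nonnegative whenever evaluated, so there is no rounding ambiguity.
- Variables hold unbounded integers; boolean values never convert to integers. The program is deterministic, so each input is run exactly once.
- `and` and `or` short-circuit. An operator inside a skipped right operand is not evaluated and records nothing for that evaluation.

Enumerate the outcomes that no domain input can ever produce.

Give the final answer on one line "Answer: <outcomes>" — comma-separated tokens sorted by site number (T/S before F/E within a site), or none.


sweeping the full domain (196 inputs) for each outcome:
  reachable outcomes have witnesses, e.g. B1=T (e.g. m=2, u=1), B1=F (e.g. m=-3, u=1), B2=T (e.g. m=-2, u=1), B2=F (e.g. m=-3, u=1)
Answer: none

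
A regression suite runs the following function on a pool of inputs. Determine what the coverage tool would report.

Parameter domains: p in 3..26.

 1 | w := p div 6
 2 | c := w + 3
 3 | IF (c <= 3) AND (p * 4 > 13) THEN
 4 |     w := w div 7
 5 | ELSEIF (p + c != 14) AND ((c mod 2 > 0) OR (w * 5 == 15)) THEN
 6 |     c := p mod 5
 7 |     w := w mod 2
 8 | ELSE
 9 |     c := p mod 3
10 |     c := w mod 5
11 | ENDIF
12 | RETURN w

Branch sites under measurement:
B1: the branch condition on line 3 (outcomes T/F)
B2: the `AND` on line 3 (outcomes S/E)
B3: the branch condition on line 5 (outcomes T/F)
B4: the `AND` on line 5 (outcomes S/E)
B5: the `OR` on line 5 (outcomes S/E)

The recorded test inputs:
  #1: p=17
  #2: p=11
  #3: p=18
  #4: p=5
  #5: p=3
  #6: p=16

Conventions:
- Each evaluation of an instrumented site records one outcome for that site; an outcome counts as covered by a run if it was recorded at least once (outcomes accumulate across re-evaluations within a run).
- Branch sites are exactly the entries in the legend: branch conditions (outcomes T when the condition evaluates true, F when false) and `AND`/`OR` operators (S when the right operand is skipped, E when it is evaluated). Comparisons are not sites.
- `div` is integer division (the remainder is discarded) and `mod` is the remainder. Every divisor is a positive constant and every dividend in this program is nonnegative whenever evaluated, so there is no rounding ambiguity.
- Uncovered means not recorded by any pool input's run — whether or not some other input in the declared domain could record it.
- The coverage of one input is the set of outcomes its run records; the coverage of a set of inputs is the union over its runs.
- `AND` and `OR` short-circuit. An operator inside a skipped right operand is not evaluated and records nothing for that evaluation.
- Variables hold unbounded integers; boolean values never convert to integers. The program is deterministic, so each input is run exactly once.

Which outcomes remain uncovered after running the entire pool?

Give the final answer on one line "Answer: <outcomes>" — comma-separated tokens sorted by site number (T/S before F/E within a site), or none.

#1 (p=17) -> covered: B1=F, B2=S, B3=T, B4=E, B5=S
#2 (p=11) -> covered: B1=F, B2=S, B3=F, B4=E, B5=E
#3 (p=18) -> covered: B1=F, B2=S, B3=T, B4=E, B5=E
#4 (p=5) -> covered: B1=T, B2=E
#5 (p=3) -> covered: B1=F, B2=E, B3=T, B4=E, B5=S
#6 (p=16) -> covered: B1=F, B2=S, B3=T, B4=E, B5=S
union over the pool: B1=T, B1=F, B2=S, B2=E, B3=T, B3=F, B4=E, B5=S, B5=E
uncovered (1 of 10): B4=S

Answer: B4=S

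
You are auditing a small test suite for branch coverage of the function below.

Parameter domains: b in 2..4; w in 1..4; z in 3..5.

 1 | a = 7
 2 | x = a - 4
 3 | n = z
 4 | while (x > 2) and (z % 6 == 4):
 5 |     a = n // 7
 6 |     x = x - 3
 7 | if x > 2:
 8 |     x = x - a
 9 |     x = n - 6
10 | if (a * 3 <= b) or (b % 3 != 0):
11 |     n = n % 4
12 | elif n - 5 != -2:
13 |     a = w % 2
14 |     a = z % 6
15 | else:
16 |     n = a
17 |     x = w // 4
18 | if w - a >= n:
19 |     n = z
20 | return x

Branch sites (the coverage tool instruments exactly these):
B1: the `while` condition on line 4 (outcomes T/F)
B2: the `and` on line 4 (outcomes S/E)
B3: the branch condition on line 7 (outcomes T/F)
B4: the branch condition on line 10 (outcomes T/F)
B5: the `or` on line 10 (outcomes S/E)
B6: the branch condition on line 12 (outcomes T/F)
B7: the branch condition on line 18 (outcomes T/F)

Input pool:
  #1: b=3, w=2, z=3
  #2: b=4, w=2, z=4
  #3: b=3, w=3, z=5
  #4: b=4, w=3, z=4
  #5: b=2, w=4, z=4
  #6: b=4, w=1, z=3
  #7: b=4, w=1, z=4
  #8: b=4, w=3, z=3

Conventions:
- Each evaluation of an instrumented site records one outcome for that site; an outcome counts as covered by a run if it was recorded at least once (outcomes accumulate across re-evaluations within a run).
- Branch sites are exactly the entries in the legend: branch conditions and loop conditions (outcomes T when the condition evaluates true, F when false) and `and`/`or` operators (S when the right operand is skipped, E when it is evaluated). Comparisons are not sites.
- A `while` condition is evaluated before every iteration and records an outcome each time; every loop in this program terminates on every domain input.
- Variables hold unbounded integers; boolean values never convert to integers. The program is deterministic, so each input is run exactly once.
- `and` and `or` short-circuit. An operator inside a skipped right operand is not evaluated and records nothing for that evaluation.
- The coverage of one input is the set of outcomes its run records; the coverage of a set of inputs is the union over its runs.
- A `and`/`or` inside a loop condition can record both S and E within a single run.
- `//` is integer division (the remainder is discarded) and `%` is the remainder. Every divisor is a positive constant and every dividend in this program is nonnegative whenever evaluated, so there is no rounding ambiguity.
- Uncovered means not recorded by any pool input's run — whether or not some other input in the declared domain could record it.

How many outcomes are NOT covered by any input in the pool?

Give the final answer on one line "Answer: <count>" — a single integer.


test 1 (b=3, w=2, z=3) hits B1=F, B2=E, B3=T, B4=F, B5=E, B6=F, B7=F
test 2 (b=4, w=2, z=4) hits B1=T, B1=F, B2=S, B2=E, B3=F, B4=T, B5=S, B7=T
test 3 (b=3, w=3, z=5) hits B1=F, B2=E, B3=T, B4=F, B5=E, B6=T, B7=F
test 4 (b=4, w=3, z=4) hits B1=T, B1=F, B2=S, B2=E, B3=F, B4=T, B5=S, B7=T
test 5 (b=2, w=4, z=4) hits B1=T, B1=F, B2=S, B2=E, B3=F, B4=T, B5=S, B7=T
test 6 (b=4, w=1, z=3) hits B1=F, B2=E, B3=T, B4=T, B5=E, B7=F
test 7 (b=4, w=1, z=4) hits B1=T, B1=F, B2=S, B2=E, B3=F, B4=T, B5=S, B7=T
test 8 (b=4, w=3, z=3) hits B1=F, B2=E, B3=T, B4=T, B5=E, B7=F
union over the pool: B1=T, B1=F, B2=S, B2=E, B3=T, B3=F, B4=T, B4=F, B5=S, B5=E, B6=T, B6=F, B7=T, B7=F
uncovered (0 of 14): none
Answer: 0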